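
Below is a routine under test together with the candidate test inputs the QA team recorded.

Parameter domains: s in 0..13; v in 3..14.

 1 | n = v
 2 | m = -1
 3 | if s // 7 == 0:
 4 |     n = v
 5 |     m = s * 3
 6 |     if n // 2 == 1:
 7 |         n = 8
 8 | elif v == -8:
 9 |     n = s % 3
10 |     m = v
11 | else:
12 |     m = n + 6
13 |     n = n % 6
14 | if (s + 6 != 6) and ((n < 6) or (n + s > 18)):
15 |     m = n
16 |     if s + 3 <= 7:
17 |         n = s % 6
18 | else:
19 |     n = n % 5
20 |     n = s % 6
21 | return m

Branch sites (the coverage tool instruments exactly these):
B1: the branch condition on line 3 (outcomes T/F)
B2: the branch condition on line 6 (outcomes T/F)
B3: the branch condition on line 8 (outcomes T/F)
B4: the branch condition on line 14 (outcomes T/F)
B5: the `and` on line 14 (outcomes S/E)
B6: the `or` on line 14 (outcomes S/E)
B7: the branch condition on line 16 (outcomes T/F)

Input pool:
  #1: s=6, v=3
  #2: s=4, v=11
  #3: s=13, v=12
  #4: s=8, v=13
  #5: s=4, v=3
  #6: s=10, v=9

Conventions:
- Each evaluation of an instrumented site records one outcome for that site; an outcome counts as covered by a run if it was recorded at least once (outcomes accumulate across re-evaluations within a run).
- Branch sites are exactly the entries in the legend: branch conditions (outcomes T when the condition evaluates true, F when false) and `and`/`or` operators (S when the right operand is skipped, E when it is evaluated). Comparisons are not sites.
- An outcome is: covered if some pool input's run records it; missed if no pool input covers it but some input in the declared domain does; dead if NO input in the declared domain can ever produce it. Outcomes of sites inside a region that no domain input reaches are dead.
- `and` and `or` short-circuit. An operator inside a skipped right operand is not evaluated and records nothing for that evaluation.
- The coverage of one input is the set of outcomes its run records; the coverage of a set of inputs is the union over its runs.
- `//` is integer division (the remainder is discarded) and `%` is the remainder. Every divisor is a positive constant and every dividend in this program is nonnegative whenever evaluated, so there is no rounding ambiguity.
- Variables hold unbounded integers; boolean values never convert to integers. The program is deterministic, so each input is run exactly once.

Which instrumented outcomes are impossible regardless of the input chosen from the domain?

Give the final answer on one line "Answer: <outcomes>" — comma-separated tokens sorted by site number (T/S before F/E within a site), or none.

sweeping the full domain (168 inputs) for each outcome:
  B3=T: unreachable across the whole domain -> dead
  reachable outcomes have witnesses, e.g. B1=T (e.g. s=0, v=3), B1=F (e.g. s=7, v=3), B2=T (e.g. s=0, v=3), B2=F (e.g. s=0, v=4)

Answer: B3=T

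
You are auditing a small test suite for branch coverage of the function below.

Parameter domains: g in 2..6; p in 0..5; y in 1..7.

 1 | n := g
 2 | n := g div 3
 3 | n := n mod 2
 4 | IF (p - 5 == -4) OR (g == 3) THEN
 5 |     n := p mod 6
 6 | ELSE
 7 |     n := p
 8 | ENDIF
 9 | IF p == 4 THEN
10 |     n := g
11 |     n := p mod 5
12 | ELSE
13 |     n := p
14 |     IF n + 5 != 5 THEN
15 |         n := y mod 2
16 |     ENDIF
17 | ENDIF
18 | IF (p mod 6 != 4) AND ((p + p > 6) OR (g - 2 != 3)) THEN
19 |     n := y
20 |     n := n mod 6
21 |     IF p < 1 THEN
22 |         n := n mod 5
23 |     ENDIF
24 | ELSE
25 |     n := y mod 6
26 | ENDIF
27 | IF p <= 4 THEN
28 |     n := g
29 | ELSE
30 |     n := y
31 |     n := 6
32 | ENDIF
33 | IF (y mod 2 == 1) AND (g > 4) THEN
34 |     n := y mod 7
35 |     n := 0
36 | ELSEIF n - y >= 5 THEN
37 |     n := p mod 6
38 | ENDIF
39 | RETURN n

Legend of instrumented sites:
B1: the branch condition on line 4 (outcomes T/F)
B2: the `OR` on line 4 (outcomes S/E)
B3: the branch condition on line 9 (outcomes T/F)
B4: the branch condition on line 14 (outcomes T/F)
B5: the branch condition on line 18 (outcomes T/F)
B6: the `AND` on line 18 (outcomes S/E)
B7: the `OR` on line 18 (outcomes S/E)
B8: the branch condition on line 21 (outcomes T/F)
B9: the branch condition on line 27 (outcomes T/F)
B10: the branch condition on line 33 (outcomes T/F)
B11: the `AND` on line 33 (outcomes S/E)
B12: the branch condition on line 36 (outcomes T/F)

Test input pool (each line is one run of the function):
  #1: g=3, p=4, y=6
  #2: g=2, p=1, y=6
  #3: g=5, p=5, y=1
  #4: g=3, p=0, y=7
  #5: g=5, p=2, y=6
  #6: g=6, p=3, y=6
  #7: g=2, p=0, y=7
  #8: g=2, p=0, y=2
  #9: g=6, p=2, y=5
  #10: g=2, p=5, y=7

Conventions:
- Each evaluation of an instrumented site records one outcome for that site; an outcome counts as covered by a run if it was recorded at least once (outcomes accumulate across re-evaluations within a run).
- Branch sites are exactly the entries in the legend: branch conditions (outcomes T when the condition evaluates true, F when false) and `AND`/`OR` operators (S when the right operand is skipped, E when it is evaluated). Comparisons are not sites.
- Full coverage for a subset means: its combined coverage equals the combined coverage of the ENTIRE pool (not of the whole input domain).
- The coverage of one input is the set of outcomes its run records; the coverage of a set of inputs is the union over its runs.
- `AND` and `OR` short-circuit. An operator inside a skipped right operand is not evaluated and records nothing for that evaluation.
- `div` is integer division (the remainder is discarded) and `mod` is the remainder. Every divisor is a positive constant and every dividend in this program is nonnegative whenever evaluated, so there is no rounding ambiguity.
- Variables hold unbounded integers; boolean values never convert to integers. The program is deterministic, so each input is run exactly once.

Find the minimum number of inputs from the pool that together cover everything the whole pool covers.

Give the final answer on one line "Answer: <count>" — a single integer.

#1 (g=3, p=4, y=6) -> B2->E, B1->T, B3->T, B6->S, B5->F, B9->T, B11->S, B10->F, B12->F; covered: B1=T, B2=E, B3=T, B5=F, B6=S, B9=T, B10=F, B11=S, B12=F
#2 (g=2, p=1, y=6) -> B2->S, B1->T, B3->F, B4->T, B6->E, B7->E, B5->T, B8->F, B9->T, B11->S, B10->F, B12->F; covered: B1=T, B2=S, B3=F, B4=T, B5=T, B6=E, B7=E, B8=F, B9=T, B10=F, B11=S, B12=F
#3 (g=5, p=5, y=1) -> B2->E, B1->F, B3->F, B4->T, B6->E, B7->S, B5->T, B8->F, B9->F, B11->E, B10->T; covered: B1=F, B2=E, B3=F, B4=T, B5=T, B6=E, B7=S, B8=F, B9=F, B10=T, B11=E
#4 (g=3, p=0, y=7) -> B2->E, B1->T, B3->F, B4->F, B6->E, B7->E, B5->T, B8->T, B9->T, B11->E, B10->F, B12->F; covered: B1=T, B2=E, B3=F, B4=F, B5=T, B6=E, B7=E, B8=T, B9=T, B10=F, B11=E, B12=F
#5 (g=5, p=2, y=6) -> B2->E, B1->F, B3->F, B4->T, B6->E, B7->E, B5->F, B9->T, B11->S, B10->F, B12->F; covered: B1=F, B2=E, B3=F, B4=T, B5=F, B6=E, B7=E, B9=T, B10=F, B11=S, B12=F
#6 (g=6, p=3, y=6) -> B2->E, B1->F, B3->F, B4->T, B6->E, B7->E, B5->T, B8->F, B9->T, B11->S, B10->F, B12->F; covered: B1=F, B2=E, B3=F, B4=T, B5=T, B6=E, B7=E, B8=F, B9=T, B10=F, B11=S, B12=F
#7 (g=2, p=0, y=7) -> B2->E, B1->F, B3->F, B4->F, B6->E, B7->E, B5->T, B8->T, B9->T, B11->E, B10->F, B12->F; covered: B1=F, B2=E, B3=F, B4=F, B5=T, B6=E, B7=E, B8=T, B9=T, B10=F, B11=E, B12=F
#8 (g=2, p=0, y=2) -> B2->E, B1->F, B3->F, B4->F, B6->E, B7->E, B5->T, B8->T, B9->T, B11->S, B10->F, B12->F; covered: B1=F, B2=E, B3=F, B4=F, B5=T, B6=E, B7=E, B8=T, B9=T, B10=F, B11=S, B12=F
#9 (g=6, p=2, y=5) -> B2->E, B1->F, B3->F, B4->T, B6->E, B7->E, B5->T, B8->F, B9->T, B11->E, B10->T; covered: B1=F, B2=E, B3=F, B4=T, B5=T, B6=E, B7=E, B8=F, B9=T, B10=T, B11=E
#10 (g=2, p=5, y=7) -> B2->E, B1->F, B3->F, B4->T, B6->E, B7->S, B5->T, B8->F, B9->F, B11->E, B10->F, B12->F; covered: B1=F, B2=E, B3=F, B4=T, B5=T, B6=E, B7=S, B8=F, B9=F, B10=F, B11=E, B12=F
pool-wide coverage (23 outcomes): B1=T, B1=F, B2=S, B2=E, B3=T, B3=F, B4=T, B4=F, B5=T, B5=F, B6=S, B6=E, B7=S, B7=E, B8=T, B8=F, B9=T, B9=F, B10=T, B10=F, B11=S, B11=E, B12=F
every size-1 subset falls short of the 23 outcomes (best: 12/23)
every size-2 subset falls short of the 23 outcomes (best: 19/23)
every size-3 subset falls short of the 23 outcomes (best: 22/23)
size 4: inputs {1, 2, 3, 4} cover all 23 outcomes, and no lexicographically smaller subset of this size does

Answer: 4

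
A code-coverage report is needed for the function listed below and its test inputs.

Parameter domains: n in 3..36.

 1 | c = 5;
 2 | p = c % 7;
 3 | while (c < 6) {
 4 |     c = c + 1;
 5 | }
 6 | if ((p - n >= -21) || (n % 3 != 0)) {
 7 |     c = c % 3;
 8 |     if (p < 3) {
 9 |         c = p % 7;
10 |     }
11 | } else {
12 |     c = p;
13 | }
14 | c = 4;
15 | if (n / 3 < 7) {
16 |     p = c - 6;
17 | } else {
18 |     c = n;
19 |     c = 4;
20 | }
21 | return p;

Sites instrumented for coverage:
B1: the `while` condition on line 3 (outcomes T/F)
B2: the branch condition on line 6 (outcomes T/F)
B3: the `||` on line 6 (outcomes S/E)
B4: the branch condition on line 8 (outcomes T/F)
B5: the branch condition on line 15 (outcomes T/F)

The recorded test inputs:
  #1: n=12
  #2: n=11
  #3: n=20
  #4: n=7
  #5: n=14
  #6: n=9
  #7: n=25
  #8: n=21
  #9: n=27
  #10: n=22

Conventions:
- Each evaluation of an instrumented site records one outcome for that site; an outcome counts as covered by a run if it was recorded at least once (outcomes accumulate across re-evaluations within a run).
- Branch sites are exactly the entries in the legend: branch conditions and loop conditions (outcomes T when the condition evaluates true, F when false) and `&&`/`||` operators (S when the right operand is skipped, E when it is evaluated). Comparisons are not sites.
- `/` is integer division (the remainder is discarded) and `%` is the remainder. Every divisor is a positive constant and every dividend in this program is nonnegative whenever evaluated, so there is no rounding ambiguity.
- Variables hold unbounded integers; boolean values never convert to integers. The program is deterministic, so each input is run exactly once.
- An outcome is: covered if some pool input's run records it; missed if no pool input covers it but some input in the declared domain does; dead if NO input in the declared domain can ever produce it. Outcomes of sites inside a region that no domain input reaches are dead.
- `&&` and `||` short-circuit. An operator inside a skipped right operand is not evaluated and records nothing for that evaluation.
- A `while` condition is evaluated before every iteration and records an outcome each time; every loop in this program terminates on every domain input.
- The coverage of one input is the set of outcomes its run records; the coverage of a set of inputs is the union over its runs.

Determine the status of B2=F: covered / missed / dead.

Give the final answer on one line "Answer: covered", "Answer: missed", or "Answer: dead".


B2=F is recorded by pool input(s) 9 -> covered
Answer: covered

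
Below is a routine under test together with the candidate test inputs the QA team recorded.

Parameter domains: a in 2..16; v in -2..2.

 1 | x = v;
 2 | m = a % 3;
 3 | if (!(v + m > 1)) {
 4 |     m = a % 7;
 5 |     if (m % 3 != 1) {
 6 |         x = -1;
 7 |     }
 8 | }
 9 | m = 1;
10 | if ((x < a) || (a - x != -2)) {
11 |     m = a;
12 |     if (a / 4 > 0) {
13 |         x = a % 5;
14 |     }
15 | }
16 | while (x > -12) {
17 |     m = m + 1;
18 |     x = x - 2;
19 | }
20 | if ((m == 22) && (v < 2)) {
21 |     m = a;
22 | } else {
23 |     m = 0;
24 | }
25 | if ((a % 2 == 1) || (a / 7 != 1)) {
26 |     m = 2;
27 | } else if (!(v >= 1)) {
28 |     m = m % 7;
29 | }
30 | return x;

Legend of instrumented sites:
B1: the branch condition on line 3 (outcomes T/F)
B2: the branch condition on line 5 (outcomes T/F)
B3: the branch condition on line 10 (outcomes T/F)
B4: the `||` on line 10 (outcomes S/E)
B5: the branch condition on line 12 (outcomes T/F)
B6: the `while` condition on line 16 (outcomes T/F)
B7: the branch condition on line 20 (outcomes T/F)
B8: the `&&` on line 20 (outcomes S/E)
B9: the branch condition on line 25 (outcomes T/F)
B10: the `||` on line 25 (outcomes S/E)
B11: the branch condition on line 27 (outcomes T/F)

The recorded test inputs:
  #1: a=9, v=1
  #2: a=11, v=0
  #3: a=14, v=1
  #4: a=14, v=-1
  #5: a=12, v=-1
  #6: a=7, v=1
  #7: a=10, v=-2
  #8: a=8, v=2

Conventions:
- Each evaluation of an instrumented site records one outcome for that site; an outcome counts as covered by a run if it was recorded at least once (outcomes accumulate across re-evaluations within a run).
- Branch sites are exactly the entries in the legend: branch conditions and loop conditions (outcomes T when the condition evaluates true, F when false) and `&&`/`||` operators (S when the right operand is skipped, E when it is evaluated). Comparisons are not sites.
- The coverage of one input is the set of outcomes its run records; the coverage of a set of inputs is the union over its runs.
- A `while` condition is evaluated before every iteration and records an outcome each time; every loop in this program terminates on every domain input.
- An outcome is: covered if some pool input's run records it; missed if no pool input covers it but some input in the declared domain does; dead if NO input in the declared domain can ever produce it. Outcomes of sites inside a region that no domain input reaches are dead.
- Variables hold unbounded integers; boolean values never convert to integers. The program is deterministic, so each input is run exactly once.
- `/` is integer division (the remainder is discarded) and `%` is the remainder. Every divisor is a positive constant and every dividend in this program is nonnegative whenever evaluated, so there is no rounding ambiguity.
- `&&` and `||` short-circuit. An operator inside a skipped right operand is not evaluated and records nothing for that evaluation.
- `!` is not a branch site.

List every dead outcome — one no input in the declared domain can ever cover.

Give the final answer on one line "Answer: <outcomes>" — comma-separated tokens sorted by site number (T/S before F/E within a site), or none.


checking every outcome against all 75 domain inputs:
  B3=F: unreachable across the whole domain -> dead
  reachable outcomes have witnesses, e.g. B1=T (e.g. a=2, v=-2), B1=F (e.g. a=2, v=0), B2=T (e.g. a=2, v=-2), B2=F (e.g. a=4, v=-2)
Answer: B3=F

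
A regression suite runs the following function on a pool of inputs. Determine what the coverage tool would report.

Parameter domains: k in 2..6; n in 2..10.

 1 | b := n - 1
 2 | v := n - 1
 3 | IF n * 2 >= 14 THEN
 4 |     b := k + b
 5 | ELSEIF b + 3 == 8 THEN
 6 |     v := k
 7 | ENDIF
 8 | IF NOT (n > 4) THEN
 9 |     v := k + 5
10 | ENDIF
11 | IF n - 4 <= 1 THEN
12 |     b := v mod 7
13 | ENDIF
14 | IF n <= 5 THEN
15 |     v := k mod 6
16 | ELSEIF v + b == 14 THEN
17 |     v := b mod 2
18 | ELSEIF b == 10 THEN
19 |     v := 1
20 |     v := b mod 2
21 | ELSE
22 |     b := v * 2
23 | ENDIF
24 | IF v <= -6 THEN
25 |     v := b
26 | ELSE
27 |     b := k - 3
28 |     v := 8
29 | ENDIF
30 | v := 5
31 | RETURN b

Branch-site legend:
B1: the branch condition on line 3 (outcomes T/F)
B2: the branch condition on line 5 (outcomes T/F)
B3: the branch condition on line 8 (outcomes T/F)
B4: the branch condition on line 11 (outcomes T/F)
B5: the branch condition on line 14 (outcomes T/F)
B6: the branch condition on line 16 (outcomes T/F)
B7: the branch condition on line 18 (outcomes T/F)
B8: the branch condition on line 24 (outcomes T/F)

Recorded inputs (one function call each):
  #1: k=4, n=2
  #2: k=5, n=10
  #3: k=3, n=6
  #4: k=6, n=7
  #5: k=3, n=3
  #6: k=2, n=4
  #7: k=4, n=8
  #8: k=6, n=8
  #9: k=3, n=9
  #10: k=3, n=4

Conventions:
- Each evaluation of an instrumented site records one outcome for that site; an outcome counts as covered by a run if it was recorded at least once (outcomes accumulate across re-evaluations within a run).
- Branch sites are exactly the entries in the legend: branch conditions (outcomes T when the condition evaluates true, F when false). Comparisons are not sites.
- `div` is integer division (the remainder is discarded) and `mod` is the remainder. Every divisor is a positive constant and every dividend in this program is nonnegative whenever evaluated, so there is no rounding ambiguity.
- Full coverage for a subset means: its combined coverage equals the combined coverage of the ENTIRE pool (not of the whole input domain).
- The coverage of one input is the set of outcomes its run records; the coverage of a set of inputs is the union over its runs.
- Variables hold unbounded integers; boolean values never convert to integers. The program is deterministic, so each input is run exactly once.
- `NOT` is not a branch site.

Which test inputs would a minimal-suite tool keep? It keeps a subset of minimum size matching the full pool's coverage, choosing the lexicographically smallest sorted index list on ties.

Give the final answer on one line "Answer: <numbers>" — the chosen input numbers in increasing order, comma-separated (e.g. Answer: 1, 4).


test 1 (k=4, n=2) hits B1=F, B2=F, B3=T, B4=T, B5=T, B8=F
test 2 (k=5, n=10) hits B1=T, B3=F, B4=F, B5=F, B6=F, B7=F, B8=F
test 3 (k=3, n=6) hits B1=F, B2=T, B3=F, B4=F, B5=F, B6=F, B7=F, B8=F
test 4 (k=6, n=7) hits B1=T, B3=F, B4=F, B5=F, B6=F, B7=F, B8=F
test 5 (k=3, n=3) hits B1=F, B2=F, B3=T, B4=T, B5=T, B8=F
test 6 (k=2, n=4) hits B1=F, B2=F, B3=T, B4=T, B5=T, B8=F
test 7 (k=4, n=8) hits B1=T, B3=F, B4=F, B5=F, B6=F, B7=F, B8=F
test 8 (k=6, n=8) hits B1=T, B3=F, B4=F, B5=F, B6=F, B7=F, B8=F
test 9 (k=3, n=9) hits B1=T, B3=F, B4=F, B5=F, B6=F, B7=F, B8=F
test 10 (k=3, n=4) hits B1=F, B2=F, B3=T, B4=T, B5=T, B8=F
the full pool covers 13 outcomes: B1=T, B1=F, B2=T, B2=F, B3=T, B3=F, B4=T, B4=F, B5=T, B5=F, B6=F, B7=F, B8=F
checked all size-1 subsets: none covers 13 outcomes (max 8/13)
checked all size-2 subsets: none covers 13 outcomes (max 12/13)
the canonical winner is {1, 2, 3}: size 3, full 13-outcome coverage, earliest index list among size-3 covers
Answer: 1, 2, 3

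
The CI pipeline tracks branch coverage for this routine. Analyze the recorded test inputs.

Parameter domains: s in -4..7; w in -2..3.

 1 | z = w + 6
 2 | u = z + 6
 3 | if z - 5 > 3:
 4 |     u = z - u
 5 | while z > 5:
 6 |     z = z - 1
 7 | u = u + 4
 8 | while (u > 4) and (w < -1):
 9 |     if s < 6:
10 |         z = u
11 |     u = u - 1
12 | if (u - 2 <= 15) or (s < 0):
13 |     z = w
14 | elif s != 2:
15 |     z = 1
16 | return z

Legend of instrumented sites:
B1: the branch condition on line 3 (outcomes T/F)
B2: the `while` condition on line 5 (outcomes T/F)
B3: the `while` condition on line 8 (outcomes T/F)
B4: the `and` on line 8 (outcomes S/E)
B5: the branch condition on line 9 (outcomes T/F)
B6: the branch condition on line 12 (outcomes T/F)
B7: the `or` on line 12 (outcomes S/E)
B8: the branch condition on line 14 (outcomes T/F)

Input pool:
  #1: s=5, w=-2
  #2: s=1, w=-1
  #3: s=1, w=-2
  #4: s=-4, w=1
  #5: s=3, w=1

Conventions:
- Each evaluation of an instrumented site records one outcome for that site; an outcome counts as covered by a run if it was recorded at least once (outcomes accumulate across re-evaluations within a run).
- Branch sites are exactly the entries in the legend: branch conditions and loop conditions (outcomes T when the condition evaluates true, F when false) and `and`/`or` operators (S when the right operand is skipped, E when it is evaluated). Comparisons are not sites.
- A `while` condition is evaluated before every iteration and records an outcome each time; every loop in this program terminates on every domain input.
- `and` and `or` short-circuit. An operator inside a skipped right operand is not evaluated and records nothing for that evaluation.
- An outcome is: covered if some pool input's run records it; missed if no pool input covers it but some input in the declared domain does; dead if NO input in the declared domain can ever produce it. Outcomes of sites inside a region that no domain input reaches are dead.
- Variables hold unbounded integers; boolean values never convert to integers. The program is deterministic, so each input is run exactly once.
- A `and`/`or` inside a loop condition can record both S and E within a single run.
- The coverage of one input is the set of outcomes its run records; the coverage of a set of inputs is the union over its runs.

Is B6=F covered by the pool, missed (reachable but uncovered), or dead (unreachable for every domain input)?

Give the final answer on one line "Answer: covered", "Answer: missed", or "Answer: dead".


no pool input records B6=F
but domain input (s=0, w=2) does record it -> reachable, so missed
Answer: missed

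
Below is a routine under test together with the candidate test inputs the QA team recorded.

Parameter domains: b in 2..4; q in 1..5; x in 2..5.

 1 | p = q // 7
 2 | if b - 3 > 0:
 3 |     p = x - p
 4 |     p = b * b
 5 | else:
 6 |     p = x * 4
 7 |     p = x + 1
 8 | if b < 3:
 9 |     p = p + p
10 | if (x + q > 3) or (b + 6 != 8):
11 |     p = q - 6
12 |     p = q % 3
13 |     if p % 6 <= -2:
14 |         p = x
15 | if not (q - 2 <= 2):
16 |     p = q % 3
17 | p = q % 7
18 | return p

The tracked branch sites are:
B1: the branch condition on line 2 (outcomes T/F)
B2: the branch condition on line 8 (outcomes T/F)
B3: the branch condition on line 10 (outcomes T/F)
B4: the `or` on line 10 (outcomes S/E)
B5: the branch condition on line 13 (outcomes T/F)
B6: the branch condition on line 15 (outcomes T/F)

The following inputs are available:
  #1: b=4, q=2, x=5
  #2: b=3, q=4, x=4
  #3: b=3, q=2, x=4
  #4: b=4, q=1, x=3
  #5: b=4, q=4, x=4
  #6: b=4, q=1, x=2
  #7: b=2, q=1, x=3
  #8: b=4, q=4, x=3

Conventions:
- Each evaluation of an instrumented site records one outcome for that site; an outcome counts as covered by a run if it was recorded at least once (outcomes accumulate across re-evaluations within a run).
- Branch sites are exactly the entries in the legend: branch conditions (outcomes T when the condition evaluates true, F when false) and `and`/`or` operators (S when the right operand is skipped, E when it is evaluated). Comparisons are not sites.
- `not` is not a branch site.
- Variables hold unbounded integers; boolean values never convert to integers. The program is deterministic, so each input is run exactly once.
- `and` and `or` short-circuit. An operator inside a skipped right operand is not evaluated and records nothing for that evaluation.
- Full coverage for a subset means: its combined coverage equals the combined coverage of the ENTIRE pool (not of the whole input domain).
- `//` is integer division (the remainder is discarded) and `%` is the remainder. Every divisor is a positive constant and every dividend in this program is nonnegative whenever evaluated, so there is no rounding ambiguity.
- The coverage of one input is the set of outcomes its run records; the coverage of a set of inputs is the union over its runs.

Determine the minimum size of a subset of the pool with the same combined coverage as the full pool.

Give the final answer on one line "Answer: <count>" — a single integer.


test 1 (b=4, q=2, x=5) hits B1=T, B2=F, B3=T, B4=S, B5=F, B6=F
test 2 (b=3, q=4, x=4) hits B1=F, B2=F, B3=T, B4=S, B5=F, B6=F
test 3 (b=3, q=2, x=4) hits B1=F, B2=F, B3=T, B4=S, B5=F, B6=F
test 4 (b=4, q=1, x=3) hits B1=T, B2=F, B3=T, B4=S, B5=F, B6=F
test 5 (b=4, q=4, x=4) hits B1=T, B2=F, B3=T, B4=S, B5=F, B6=F
test 6 (b=4, q=1, x=2) hits B1=T, B2=F, B3=T, B4=E, B5=F, B6=F
test 7 (b=2, q=1, x=3) hits B1=F, B2=T, B3=T, B4=S, B5=F, B6=F
test 8 (b=4, q=4, x=3) hits B1=T, B2=F, B3=T, B4=S, B5=F, B6=F
together the pool reaches 9 outcomes: B1=T, B1=F, B2=T, B2=F, B3=T, B4=S, B4=E, B5=F, B6=F
every size-1 subset falls short of the 9 outcomes (best: 6/9)
inputs {6, 7} (size 2) cover everything; no size-2 subset with a lexicographically smaller index list covers all 9
Answer: 2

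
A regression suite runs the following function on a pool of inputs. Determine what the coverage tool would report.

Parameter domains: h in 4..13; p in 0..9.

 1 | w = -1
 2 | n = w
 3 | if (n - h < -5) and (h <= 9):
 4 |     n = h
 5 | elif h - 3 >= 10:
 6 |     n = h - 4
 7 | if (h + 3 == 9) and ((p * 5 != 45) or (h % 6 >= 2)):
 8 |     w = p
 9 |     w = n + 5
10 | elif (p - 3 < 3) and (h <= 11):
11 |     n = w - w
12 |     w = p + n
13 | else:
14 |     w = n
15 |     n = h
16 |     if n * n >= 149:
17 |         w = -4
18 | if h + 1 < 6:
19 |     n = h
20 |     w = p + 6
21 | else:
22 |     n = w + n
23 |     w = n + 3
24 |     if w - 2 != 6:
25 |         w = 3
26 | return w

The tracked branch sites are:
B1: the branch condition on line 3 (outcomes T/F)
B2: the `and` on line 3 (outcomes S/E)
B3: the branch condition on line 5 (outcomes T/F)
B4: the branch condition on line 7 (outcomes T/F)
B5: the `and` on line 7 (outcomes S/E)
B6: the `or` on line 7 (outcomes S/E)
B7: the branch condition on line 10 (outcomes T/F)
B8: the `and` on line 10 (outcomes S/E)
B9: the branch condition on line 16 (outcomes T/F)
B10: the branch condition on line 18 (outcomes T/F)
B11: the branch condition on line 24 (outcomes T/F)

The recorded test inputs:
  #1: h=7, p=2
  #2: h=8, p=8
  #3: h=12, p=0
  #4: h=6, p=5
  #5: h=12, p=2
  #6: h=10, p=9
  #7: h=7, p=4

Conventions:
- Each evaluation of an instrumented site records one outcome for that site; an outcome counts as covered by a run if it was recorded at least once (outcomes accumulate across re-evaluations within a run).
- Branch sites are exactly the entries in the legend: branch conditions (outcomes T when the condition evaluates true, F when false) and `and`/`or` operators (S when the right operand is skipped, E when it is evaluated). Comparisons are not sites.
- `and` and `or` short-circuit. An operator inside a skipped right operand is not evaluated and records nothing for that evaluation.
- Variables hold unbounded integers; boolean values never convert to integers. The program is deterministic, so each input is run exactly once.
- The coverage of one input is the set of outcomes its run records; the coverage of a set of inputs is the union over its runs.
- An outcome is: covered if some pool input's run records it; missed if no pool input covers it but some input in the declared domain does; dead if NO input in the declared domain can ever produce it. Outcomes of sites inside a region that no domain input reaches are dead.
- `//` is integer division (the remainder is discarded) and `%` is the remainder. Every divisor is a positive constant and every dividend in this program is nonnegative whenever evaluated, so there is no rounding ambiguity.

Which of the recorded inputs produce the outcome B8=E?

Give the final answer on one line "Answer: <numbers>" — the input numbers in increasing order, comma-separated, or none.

input #1 (h=7, p=2): covers B8=E
input #2 (h=8, p=8): misses B8=E
input #3 (h=12, p=0): covers B8=E
input #4 (h=6, p=5): misses B8=E
input #5 (h=12, p=2): covers B8=E
input #6 (h=10, p=9): misses B8=E
input #7 (h=7, p=4): covers B8=E

Answer: 1, 3, 5, 7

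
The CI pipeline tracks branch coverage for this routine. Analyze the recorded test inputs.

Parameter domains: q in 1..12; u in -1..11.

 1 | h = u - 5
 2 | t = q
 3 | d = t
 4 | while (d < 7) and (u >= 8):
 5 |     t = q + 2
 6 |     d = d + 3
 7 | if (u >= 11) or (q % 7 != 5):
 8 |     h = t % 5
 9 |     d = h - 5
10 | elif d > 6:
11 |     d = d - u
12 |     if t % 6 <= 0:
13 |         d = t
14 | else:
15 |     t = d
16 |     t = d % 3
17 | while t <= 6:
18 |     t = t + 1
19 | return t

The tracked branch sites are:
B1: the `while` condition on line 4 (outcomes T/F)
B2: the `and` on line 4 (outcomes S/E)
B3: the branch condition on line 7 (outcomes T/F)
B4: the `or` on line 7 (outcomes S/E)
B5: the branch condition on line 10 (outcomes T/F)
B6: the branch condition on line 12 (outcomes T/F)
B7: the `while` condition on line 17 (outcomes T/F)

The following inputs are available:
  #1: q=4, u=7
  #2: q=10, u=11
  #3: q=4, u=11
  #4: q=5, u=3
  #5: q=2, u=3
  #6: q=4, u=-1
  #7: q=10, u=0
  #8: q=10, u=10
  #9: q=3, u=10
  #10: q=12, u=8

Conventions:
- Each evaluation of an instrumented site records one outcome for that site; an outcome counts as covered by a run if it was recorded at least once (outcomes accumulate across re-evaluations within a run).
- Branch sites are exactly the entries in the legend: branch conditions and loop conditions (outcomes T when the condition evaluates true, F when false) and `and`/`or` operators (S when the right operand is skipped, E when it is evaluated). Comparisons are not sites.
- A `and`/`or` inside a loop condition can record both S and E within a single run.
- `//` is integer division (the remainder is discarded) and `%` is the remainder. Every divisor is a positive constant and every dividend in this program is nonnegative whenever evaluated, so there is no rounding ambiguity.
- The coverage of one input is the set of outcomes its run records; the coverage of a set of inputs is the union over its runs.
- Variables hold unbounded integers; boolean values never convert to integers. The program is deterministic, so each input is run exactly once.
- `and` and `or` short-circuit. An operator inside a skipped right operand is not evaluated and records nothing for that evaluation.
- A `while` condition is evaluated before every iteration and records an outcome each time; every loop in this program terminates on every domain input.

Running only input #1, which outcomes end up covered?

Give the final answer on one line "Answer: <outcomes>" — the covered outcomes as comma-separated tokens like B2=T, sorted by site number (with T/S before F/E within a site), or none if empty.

Running input #1 (q=4, u=7), event by event:
  B2->E, B1->F, B4->E, B3->T, B7->T, B7->T, B7->T, B7->F
collecting distinct outcomes: B1=F, B2=E, B3=T, B4=E, B7=T, B7=F

Answer: B1=F, B2=E, B3=T, B4=E, B7=T, B7=F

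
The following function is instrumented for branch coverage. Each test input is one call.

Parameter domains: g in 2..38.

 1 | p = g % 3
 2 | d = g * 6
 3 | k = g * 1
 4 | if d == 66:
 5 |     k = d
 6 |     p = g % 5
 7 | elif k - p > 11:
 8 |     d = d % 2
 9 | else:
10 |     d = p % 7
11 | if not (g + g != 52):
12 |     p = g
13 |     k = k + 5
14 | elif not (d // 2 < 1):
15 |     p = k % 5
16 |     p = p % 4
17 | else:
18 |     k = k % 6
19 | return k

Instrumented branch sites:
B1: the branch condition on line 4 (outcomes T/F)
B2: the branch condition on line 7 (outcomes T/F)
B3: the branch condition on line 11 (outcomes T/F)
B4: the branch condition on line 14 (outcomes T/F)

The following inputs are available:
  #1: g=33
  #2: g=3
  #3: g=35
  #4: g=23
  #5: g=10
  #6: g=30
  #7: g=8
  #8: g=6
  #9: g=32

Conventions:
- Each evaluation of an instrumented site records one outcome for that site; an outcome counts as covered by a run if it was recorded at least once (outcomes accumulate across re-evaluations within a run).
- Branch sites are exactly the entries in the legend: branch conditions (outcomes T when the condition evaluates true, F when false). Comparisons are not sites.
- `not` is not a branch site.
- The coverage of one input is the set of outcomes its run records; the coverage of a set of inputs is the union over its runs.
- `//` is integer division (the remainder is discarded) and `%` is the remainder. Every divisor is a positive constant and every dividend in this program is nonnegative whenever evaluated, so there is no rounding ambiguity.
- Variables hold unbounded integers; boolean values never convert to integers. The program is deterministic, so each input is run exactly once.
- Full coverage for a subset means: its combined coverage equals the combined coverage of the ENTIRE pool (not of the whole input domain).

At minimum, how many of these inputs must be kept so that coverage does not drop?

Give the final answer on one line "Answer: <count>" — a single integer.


#1 (g=33) -> B1->F, B2->T, B3->F, B4->F; covered: B1=F, B2=T, B3=F, B4=F
#2 (g=3) -> B1->F, B2->F, B3->F, B4->F; covered: B1=F, B2=F, B3=F, B4=F
#3 (g=35) -> B1->F, B2->T, B3->F, B4->F; covered: B1=F, B2=T, B3=F, B4=F
#4 (g=23) -> B1->F, B2->T, B3->F, B4->F; covered: B1=F, B2=T, B3=F, B4=F
#5 (g=10) -> B1->F, B2->F, B3->F, B4->F; covered: B1=F, B2=F, B3=F, B4=F
#6 (g=30) -> B1->F, B2->T, B3->F, B4->F; covered: B1=F, B2=T, B3=F, B4=F
#7 (g=8) -> B1->F, B2->F, B3->F, B4->T; covered: B1=F, B2=F, B3=F, B4=T
#8 (g=6) -> B1->F, B2->F, B3->F, B4->F; covered: B1=F, B2=F, B3=F, B4=F
#9 (g=32) -> B1->F, B2->T, B3->F, B4->F; covered: B1=F, B2=T, B3=F, B4=F
the full pool covers 6 outcomes: B1=F, B2=T, B2=F, B3=F, B4=T, B4=F
size 1 is not enough: best union over all size-1 subsets is 4/6
size 2: inputs {1, 7} cover all 6 outcomes, and no lexicographically smaller subset of this size does
Answer: 2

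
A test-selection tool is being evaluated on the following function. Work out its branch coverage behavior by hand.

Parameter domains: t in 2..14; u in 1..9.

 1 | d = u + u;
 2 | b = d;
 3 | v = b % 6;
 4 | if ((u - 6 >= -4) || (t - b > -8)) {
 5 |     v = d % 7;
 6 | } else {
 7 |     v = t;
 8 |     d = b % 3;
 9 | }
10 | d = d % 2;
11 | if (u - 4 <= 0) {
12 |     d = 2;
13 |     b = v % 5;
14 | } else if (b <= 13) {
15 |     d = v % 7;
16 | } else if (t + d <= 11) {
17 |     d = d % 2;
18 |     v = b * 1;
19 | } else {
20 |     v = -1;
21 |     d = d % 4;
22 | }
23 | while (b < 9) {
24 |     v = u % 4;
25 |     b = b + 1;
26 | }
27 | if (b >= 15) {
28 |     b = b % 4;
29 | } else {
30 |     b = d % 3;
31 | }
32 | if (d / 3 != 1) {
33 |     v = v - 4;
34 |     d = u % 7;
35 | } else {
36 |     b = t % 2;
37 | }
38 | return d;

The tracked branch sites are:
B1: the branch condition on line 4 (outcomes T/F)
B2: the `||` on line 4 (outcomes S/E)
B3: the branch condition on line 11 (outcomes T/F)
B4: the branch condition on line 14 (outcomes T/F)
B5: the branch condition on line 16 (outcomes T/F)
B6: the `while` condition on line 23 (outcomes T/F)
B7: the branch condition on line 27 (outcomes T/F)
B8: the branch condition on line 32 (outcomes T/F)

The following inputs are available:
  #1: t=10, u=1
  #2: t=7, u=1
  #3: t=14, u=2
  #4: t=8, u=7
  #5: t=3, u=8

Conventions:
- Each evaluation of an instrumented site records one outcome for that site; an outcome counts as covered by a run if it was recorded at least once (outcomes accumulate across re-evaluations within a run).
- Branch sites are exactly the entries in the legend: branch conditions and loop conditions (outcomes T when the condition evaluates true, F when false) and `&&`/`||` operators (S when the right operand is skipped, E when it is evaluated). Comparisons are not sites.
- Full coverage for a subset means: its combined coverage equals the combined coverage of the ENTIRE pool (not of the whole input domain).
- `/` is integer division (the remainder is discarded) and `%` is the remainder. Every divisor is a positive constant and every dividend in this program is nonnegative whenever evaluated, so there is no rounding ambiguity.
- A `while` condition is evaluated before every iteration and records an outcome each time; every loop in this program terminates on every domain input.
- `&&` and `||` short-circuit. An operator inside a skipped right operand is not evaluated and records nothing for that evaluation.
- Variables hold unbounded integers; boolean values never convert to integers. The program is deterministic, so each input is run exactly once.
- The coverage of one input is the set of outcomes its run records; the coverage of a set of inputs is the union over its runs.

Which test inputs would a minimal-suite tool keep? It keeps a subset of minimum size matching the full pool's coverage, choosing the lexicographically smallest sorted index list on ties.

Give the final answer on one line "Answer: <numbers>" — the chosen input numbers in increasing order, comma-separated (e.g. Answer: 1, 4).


#1 (t=10, u=1) -> B2->E, B1->T, B3->T, B6->T, B6->T, B6->T, B6->T, B6->T, B6->T, B6->T, B6->F, B7->F, B8->T; covered: B1=T, B2=E, B3=T, B6=T, B6=F, B7=F, B8=T
#2 (t=7, u=1) -> B2->E, B1->T, B3->T, B6->T, B6->T, B6->T, B6->T, B6->T, B6->T, B6->T, B6->F, B7->F, B8->T; covered: B1=T, B2=E, B3=T, B6=T, B6=F, B7=F, B8=T
#3 (t=14, u=2) -> B2->S, B1->T, B3->T, B6->T, B6->T, B6->T, B6->T, B6->T, B6->F, B7->F, B8->T; covered: B1=T, B2=S, B3=T, B6=T, B6=F, B7=F, B8=T
#4 (t=8, u=7) -> B2->S, B1->T, B3->F, B4->F, B5->T, B6->F, B7->F, B8->T; covered: B1=T, B2=S, B3=F, B4=F, B5=T, B6=F, B7=F, B8=T
#5 (t=3, u=8) -> B2->S, B1->T, B3->F, B4->F, B5->T, B6->F, B7->T, B8->T; covered: B1=T, B2=S, B3=F, B4=F, B5=T, B6=F, B7=T, B8=T
union over all inputs: B1=T, B2=S, B2=E, B3=T, B3=F, B4=F, B5=T, B6=T, B6=F, B7=T, B7=F, B8=T (12 outcomes)
every size-1 subset falls short of the 12 outcomes (best: 8/12)
inputs {1, 5} (size 2) cover everything; no size-2 subset with a lexicographically smaller index list covers all 12
Answer: 1, 5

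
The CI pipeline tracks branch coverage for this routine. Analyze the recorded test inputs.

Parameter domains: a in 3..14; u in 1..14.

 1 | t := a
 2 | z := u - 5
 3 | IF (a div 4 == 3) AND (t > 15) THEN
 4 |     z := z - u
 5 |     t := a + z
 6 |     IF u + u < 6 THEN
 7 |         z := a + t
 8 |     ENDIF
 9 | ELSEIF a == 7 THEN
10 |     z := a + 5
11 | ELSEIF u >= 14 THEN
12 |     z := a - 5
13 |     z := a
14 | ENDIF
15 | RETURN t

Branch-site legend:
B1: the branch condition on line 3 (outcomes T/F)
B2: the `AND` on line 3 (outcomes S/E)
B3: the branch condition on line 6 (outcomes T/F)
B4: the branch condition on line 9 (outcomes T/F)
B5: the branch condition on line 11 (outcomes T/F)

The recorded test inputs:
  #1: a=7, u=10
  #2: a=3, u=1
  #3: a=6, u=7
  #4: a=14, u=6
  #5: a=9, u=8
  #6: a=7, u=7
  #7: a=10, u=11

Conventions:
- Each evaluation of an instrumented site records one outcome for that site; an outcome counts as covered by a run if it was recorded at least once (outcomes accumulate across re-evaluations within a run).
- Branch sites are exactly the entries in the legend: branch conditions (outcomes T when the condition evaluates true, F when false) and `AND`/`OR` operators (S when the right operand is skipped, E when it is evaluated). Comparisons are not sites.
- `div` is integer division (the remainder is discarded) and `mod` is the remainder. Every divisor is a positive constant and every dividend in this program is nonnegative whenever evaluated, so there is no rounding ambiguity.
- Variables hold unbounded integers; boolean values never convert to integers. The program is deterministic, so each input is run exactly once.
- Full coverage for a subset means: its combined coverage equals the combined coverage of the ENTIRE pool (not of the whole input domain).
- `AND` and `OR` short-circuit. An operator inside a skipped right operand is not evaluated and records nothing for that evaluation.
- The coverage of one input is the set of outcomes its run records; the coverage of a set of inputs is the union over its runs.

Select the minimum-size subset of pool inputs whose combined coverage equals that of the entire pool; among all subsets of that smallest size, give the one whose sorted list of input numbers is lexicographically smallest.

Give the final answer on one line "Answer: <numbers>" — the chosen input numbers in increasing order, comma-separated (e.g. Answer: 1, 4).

test 1 (a=7, u=10) fires B2->S, B1->F, B4->T; hits B1=F, B2=S, B4=T
test 2 (a=3, u=1) fires B2->S, B1->F, B4->F, B5->F; hits B1=F, B2=S, B4=F, B5=F
test 3 (a=6, u=7) fires B2->S, B1->F, B4->F, B5->F; hits B1=F, B2=S, B4=F, B5=F
test 4 (a=14, u=6) fires B2->E, B1->F, B4->F, B5->F; hits B1=F, B2=E, B4=F, B5=F
test 5 (a=9, u=8) fires B2->S, B1->F, B4->F, B5->F; hits B1=F, B2=S, B4=F, B5=F
test 6 (a=7, u=7) fires B2->S, B1->F, B4->T; hits B1=F, B2=S, B4=T
test 7 (a=10, u=11) fires B2->S, B1->F, B4->F, B5->F; hits B1=F, B2=S, B4=F, B5=F
union over all inputs: B1=F, B2=S, B2=E, B4=T, B4=F, B5=F (6 outcomes)
checked all size-1 subsets: none covers 6 outcomes (max 4/6)
the canonical winner is {1, 4}: size 2, full 6-outcome coverage, earliest index list among size-2 covers

Answer: 1, 4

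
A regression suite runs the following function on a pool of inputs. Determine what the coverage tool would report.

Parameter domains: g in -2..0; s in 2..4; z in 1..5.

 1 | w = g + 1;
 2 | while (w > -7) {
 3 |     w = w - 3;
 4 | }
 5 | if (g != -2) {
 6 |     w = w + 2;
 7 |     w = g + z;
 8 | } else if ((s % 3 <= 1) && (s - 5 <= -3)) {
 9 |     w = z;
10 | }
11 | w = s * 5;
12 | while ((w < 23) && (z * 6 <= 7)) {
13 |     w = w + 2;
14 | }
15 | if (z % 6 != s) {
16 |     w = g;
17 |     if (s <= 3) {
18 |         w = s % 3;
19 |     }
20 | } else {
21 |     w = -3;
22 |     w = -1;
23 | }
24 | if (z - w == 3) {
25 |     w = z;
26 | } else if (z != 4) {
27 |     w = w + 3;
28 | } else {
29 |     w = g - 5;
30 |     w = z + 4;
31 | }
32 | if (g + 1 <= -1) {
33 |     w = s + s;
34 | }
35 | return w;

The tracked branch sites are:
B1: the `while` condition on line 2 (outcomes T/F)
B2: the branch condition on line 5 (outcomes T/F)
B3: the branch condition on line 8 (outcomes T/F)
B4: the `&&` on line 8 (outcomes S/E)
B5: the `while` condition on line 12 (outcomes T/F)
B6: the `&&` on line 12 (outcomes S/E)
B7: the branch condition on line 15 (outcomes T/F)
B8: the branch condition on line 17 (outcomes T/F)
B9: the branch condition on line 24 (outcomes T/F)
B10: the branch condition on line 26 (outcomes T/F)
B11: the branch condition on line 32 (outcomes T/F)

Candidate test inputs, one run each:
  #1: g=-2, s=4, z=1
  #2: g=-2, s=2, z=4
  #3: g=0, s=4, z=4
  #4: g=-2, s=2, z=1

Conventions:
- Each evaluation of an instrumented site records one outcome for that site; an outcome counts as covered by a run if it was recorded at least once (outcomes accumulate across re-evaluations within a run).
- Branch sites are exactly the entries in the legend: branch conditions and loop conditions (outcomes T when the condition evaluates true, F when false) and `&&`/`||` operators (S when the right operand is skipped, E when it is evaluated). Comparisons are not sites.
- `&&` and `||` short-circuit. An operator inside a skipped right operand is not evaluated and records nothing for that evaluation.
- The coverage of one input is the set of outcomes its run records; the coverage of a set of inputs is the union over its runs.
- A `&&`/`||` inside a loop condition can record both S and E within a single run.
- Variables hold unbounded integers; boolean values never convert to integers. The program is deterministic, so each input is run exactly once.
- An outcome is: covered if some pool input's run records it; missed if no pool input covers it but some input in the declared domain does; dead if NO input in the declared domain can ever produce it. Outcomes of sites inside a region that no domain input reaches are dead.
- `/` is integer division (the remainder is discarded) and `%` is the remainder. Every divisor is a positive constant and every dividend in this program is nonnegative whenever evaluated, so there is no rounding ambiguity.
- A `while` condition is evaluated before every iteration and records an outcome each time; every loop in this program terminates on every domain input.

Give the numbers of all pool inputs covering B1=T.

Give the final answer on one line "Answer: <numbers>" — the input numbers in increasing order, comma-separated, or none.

input #1 (g=-2, s=4, z=1): hits B1=T
input #2 (g=-2, s=2, z=4): hits B1=T
input #3 (g=0, s=4, z=4): hits B1=T
input #4 (g=-2, s=2, z=1): hits B1=T

Answer: 1, 2, 3, 4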